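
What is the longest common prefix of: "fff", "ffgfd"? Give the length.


Words: fff, ffgfd
  Position 0: all 'f' => match
  Position 1: all 'f' => match
  Position 2: ('f', 'g') => mismatch, stop
LCP = "ff" (length 2)

2


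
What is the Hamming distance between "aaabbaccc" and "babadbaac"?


Comparing "aaabbaccc" and "babadbaac" position by position:
  Position 0: 'a' vs 'b' => differ
  Position 1: 'a' vs 'a' => same
  Position 2: 'a' vs 'b' => differ
  Position 3: 'b' vs 'a' => differ
  Position 4: 'b' vs 'd' => differ
  Position 5: 'a' vs 'b' => differ
  Position 6: 'c' vs 'a' => differ
  Position 7: 'c' vs 'a' => differ
  Position 8: 'c' vs 'c' => same
Total differences (Hamming distance): 7

7


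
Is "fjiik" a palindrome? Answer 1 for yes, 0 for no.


Input: fjiik
Reversed: kiijf
  Compare pos 0 ('f') with pos 4 ('k'): MISMATCH
  Compare pos 1 ('j') with pos 3 ('i'): MISMATCH
Result: not a palindrome

0


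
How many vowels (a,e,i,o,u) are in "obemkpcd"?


Input: obemkpcd
Checking each character:
  'o' at position 0: vowel (running total: 1)
  'b' at position 1: consonant
  'e' at position 2: vowel (running total: 2)
  'm' at position 3: consonant
  'k' at position 4: consonant
  'p' at position 5: consonant
  'c' at position 6: consonant
  'd' at position 7: consonant
Total vowels: 2

2


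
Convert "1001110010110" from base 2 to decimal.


Input: "1001110010110" in base 2
Positional expansion:
  Digit '1' (value 1) x 2^12 = 4096
  Digit '0' (value 0) x 2^11 = 0
  Digit '0' (value 0) x 2^10 = 0
  Digit '1' (value 1) x 2^9 = 512
  Digit '1' (value 1) x 2^8 = 256
  Digit '1' (value 1) x 2^7 = 128
  Digit '0' (value 0) x 2^6 = 0
  Digit '0' (value 0) x 2^5 = 0
  Digit '1' (value 1) x 2^4 = 16
  Digit '0' (value 0) x 2^3 = 0
  Digit '1' (value 1) x 2^2 = 4
  Digit '1' (value 1) x 2^1 = 2
  Digit '0' (value 0) x 2^0 = 0
Sum = 5014

5014


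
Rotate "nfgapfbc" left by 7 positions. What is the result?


Input: "nfgapfbc", rotate left by 7
First 7 characters: "nfgapfb"
Remaining characters: "c"
Concatenate remaining + first: "c" + "nfgapfb" = "cnfgapfb"

cnfgapfb


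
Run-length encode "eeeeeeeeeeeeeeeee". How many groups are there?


Input: eeeeeeeeeeeeeeeee
Scanning for consecutive runs:
  Group 1: 'e' x 17 (positions 0-16)
Total groups: 1

1


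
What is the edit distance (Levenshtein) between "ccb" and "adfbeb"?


Computing edit distance: "ccb" -> "adfbeb"
DP table:
           a    d    f    b    e    b
      0    1    2    3    4    5    6
  c   1    1    2    3    4    5    6
  c   2    2    2    3    4    5    6
  b   3    3    3    3    3    4    5
Edit distance = dp[3][6] = 5

5


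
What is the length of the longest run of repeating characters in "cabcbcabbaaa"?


Input: "cabcbcabbaaa"
Scanning for longest run:
  Position 1 ('a'): new char, reset run to 1
  Position 2 ('b'): new char, reset run to 1
  Position 3 ('c'): new char, reset run to 1
  Position 4 ('b'): new char, reset run to 1
  Position 5 ('c'): new char, reset run to 1
  Position 6 ('a'): new char, reset run to 1
  Position 7 ('b'): new char, reset run to 1
  Position 8 ('b'): continues run of 'b', length=2
  Position 9 ('a'): new char, reset run to 1
  Position 10 ('a'): continues run of 'a', length=2
  Position 11 ('a'): continues run of 'a', length=3
Longest run: 'a' with length 3

3


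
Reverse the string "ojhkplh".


Input: ojhkplh
Reading characters right to left:
  Position 6: 'h'
  Position 5: 'l'
  Position 4: 'p'
  Position 3: 'k'
  Position 2: 'h'
  Position 1: 'j'
  Position 0: 'o'
Reversed: hlpkhjo

hlpkhjo


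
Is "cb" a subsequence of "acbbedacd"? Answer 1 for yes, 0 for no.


Check if "cb" is a subsequence of "acbbedacd"
Greedy scan:
  Position 0 ('a'): no match needed
  Position 1 ('c'): matches sub[0] = 'c'
  Position 2 ('b'): matches sub[1] = 'b'
  Position 3 ('b'): no match needed
  Position 4 ('e'): no match needed
  Position 5 ('d'): no match needed
  Position 6 ('a'): no match needed
  Position 7 ('c'): no match needed
  Position 8 ('d'): no match needed
All 2 characters matched => is a subsequence

1


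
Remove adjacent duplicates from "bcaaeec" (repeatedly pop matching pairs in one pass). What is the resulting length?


Input: bcaaeec
Stack-based adjacent duplicate removal:
  Read 'b': push. Stack: b
  Read 'c': push. Stack: bc
  Read 'a': push. Stack: bca
  Read 'a': matches stack top 'a' => pop. Stack: bc
  Read 'e': push. Stack: bce
  Read 'e': matches stack top 'e' => pop. Stack: bc
  Read 'c': matches stack top 'c' => pop. Stack: b
Final stack: "b" (length 1)

1


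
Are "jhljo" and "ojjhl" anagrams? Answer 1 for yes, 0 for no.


Strings: "jhljo", "ojjhl"
Sorted first:  hjjlo
Sorted second: hjjlo
Sorted forms match => anagrams

1


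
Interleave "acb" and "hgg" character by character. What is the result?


Interleaving "acb" and "hgg":
  Position 0: 'a' from first, 'h' from second => "ah"
  Position 1: 'c' from first, 'g' from second => "cg"
  Position 2: 'b' from first, 'g' from second => "bg"
Result: ahcgbg

ahcgbg


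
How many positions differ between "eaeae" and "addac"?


Comparing "eaeae" and "addac" position by position:
  Position 0: 'e' vs 'a' => DIFFER
  Position 1: 'a' vs 'd' => DIFFER
  Position 2: 'e' vs 'd' => DIFFER
  Position 3: 'a' vs 'a' => same
  Position 4: 'e' vs 'c' => DIFFER
Positions that differ: 4

4


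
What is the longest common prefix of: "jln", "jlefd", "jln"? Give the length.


Words: jln, jlefd, jln
  Position 0: all 'j' => match
  Position 1: all 'l' => match
  Position 2: ('n', 'e', 'n') => mismatch, stop
LCP = "jl" (length 2)

2


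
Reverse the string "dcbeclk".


Input: dcbeclk
Reading characters right to left:
  Position 6: 'k'
  Position 5: 'l'
  Position 4: 'c'
  Position 3: 'e'
  Position 2: 'b'
  Position 1: 'c'
  Position 0: 'd'
Reversed: klcebcd

klcebcd


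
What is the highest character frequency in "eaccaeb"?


Input: eaccaeb
Character counts:
  'a': 2
  'b': 1
  'c': 2
  'e': 2
Maximum frequency: 2

2


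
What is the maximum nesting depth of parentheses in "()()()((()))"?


Input: "()()()((()))"
Tracking depth:
  Position 0 '(': depth becomes 1
  Position 1 ')': depth becomes 0
  Position 2 '(': depth becomes 1
  Position 3 ')': depth becomes 0
  Position 4 '(': depth becomes 1
  Position 5 ')': depth becomes 0
  Position 6 '(': depth becomes 1
  Position 7 '(': depth becomes 2
  Position 8 '(': depth becomes 3
  Position 9 ')': depth becomes 2
  Position 10 ')': depth becomes 1
  Position 11 ')': depth becomes 0
Maximum depth reached: 3

3


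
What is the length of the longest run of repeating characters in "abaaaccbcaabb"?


Input: "abaaaccbcaabb"
Scanning for longest run:
  Position 1 ('b'): new char, reset run to 1
  Position 2 ('a'): new char, reset run to 1
  Position 3 ('a'): continues run of 'a', length=2
  Position 4 ('a'): continues run of 'a', length=3
  Position 5 ('c'): new char, reset run to 1
  Position 6 ('c'): continues run of 'c', length=2
  Position 7 ('b'): new char, reset run to 1
  Position 8 ('c'): new char, reset run to 1
  Position 9 ('a'): new char, reset run to 1
  Position 10 ('a'): continues run of 'a', length=2
  Position 11 ('b'): new char, reset run to 1
  Position 12 ('b'): continues run of 'b', length=2
Longest run: 'a' with length 3

3


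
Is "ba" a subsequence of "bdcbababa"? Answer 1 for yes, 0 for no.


Check if "ba" is a subsequence of "bdcbababa"
Greedy scan:
  Position 0 ('b'): matches sub[0] = 'b'
  Position 1 ('d'): no match needed
  Position 2 ('c'): no match needed
  Position 3 ('b'): no match needed
  Position 4 ('a'): matches sub[1] = 'a'
  Position 5 ('b'): no match needed
  Position 6 ('a'): no match needed
  Position 7 ('b'): no match needed
  Position 8 ('a'): no match needed
All 2 characters matched => is a subsequence

1


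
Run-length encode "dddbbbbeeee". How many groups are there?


Input: dddbbbbeeee
Scanning for consecutive runs:
  Group 1: 'd' x 3 (positions 0-2)
  Group 2: 'b' x 4 (positions 3-6)
  Group 3: 'e' x 4 (positions 7-10)
Total groups: 3

3


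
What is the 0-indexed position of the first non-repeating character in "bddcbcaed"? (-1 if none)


Input: bddcbcaed
Character frequencies:
  'a': 1
  'b': 2
  'c': 2
  'd': 3
  'e': 1
Scanning left to right for freq == 1:
  Position 0 ('b'): freq=2, skip
  Position 1 ('d'): freq=3, skip
  Position 2 ('d'): freq=3, skip
  Position 3 ('c'): freq=2, skip
  Position 4 ('b'): freq=2, skip
  Position 5 ('c'): freq=2, skip
  Position 6 ('a'): unique! => answer = 6

6


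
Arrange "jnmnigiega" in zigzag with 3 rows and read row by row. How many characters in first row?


Zigzag "jnmnigiega" into 3 rows:
Placing characters:
  'j' => row 0
  'n' => row 1
  'm' => row 2
  'n' => row 1
  'i' => row 0
  'g' => row 1
  'i' => row 2
  'e' => row 1
  'g' => row 0
  'a' => row 1
Rows:
  Row 0: "jig"
  Row 1: "nngea"
  Row 2: "mi"
First row length: 3

3


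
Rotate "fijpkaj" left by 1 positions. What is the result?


Input: "fijpkaj", rotate left by 1
First 1 characters: "f"
Remaining characters: "ijpkaj"
Concatenate remaining + first: "ijpkaj" + "f" = "ijpkajf"

ijpkajf


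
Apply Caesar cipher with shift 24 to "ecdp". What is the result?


Caesar cipher: shift "ecdp" by 24
  'e' (pos 4) + 24 = pos 2 = 'c'
  'c' (pos 2) + 24 = pos 0 = 'a'
  'd' (pos 3) + 24 = pos 1 = 'b'
  'p' (pos 15) + 24 = pos 13 = 'n'
Result: cabn

cabn


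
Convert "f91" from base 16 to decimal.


Input: "f91" in base 16
Positional expansion:
  Digit 'f' (value 15) x 16^2 = 3840
  Digit '9' (value 9) x 16^1 = 144
  Digit '1' (value 1) x 16^0 = 1
Sum = 3985

3985


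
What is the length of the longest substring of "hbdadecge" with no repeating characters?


Input: "hbdadecge"
Sliding window (track last position of each char):
  Position 0 ('h'): window [0,0] length 1 -- new best
  Position 1 ('b'): window [0,1] length 2 -- new best
  Position 2 ('d'): window [0,2] length 3 -- new best
  Position 3 ('a'): window [0,3] length 4 -- new best
  Position 4 ('d'): repeat (last at 2), move window start to 3
  Position 4 ('d'): window [3,4] length 2
  Position 5 ('e'): window [3,5] length 3
  Position 6 ('c'): window [3,6] length 4
  Position 7 ('g'): window [3,7] length 5 -- new best
  Position 8 ('e'): repeat (last at 5), move window start to 6
  Position 8 ('e'): window [6,8] length 3
Longest substring with no repeats: "adecg" with length 5

5


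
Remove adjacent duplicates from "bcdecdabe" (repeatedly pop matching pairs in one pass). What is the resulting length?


Input: bcdecdabe
Stack-based adjacent duplicate removal:
  Read 'b': push. Stack: b
  Read 'c': push. Stack: bc
  Read 'd': push. Stack: bcd
  Read 'e': push. Stack: bcde
  Read 'c': push. Stack: bcdec
  Read 'd': push. Stack: bcdecd
  Read 'a': push. Stack: bcdecda
  Read 'b': push. Stack: bcdecdab
  Read 'e': push. Stack: bcdecdabe
Final stack: "bcdecdabe" (length 9)

9


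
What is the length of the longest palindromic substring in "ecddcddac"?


Input: "ecddcddac"
Checking substrings for palindromes:
  [2:7] "ddcdd" (len 5) => palindrome
  [1:5] "cddc" (len 4) => palindrome
  [3:6] "dcd" (len 3) => palindrome
  [2:4] "dd" (len 2) => palindrome
  [5:7] "dd" (len 2) => palindrome
Longest palindromic substring: "ddcdd" with length 5

5


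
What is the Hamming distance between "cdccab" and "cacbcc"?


Comparing "cdccab" and "cacbcc" position by position:
  Position 0: 'c' vs 'c' => same
  Position 1: 'd' vs 'a' => differ
  Position 2: 'c' vs 'c' => same
  Position 3: 'c' vs 'b' => differ
  Position 4: 'a' vs 'c' => differ
  Position 5: 'b' vs 'c' => differ
Total differences (Hamming distance): 4

4


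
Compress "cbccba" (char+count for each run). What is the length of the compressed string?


Input: cbccba
Runs:
  'c' x 1 => "c1"
  'b' x 1 => "b1"
  'c' x 2 => "c2"
  'b' x 1 => "b1"
  'a' x 1 => "a1"
Compressed: "c1b1c2b1a1"
Compressed length: 10

10


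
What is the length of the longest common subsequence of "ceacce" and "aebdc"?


LCS of "ceacce" and "aebdc"
DP table:
           a    e    b    d    c
      0    0    0    0    0    0
  c   0    0    0    0    0    1
  e   0    0    1    1    1    1
  a   0    1    1    1    1    1
  c   0    1    1    1    1    2
  c   0    1    1    1    1    2
  e   0    1    2    2    2    2
LCS length = dp[6][5] = 2

2


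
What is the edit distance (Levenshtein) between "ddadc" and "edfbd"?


Computing edit distance: "ddadc" -> "edfbd"
DP table:
           e    d    f    b    d
      0    1    2    3    4    5
  d   1    1    1    2    3    4
  d   2    2    1    2    3    3
  a   3    3    2    2    3    4
  d   4    4    3    3    3    3
  c   5    5    4    4    4    4
Edit distance = dp[5][5] = 4

4


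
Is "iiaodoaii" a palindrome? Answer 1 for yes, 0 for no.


Input: iiaodoaii
Reversed: iiaodoaii
  Compare pos 0 ('i') with pos 8 ('i'): match
  Compare pos 1 ('i') with pos 7 ('i'): match
  Compare pos 2 ('a') with pos 6 ('a'): match
  Compare pos 3 ('o') with pos 5 ('o'): match
Result: palindrome

1


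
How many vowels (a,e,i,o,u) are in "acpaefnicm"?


Input: acpaefnicm
Checking each character:
  'a' at position 0: vowel (running total: 1)
  'c' at position 1: consonant
  'p' at position 2: consonant
  'a' at position 3: vowel (running total: 2)
  'e' at position 4: vowel (running total: 3)
  'f' at position 5: consonant
  'n' at position 6: consonant
  'i' at position 7: vowel (running total: 4)
  'c' at position 8: consonant
  'm' at position 9: consonant
Total vowels: 4

4


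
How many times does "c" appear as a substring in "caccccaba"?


Searching for "c" in "caccccaba"
Scanning each position:
  Position 0: "c" => MATCH
  Position 1: "a" => no
  Position 2: "c" => MATCH
  Position 3: "c" => MATCH
  Position 4: "c" => MATCH
  Position 5: "c" => MATCH
  Position 6: "a" => no
  Position 7: "b" => no
  Position 8: "a" => no
Total occurrences: 5

5


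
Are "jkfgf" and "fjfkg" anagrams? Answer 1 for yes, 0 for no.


Strings: "jkfgf", "fjfkg"
Sorted first:  ffgjk
Sorted second: ffgjk
Sorted forms match => anagrams

1


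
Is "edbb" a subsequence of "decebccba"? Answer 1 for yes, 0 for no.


Check if "edbb" is a subsequence of "decebccba"
Greedy scan:
  Position 0 ('d'): no match needed
  Position 1 ('e'): matches sub[0] = 'e'
  Position 2 ('c'): no match needed
  Position 3 ('e'): no match needed
  Position 4 ('b'): no match needed
  Position 5 ('c'): no match needed
  Position 6 ('c'): no match needed
  Position 7 ('b'): no match needed
  Position 8 ('a'): no match needed
Only matched 1/4 characters => not a subsequence

0


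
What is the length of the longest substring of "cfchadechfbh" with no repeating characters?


Input: "cfchadechfbh"
Sliding window (track last position of each char):
  Position 0 ('c'): window [0,0] length 1 -- new best
  Position 1 ('f'): window [0,1] length 2 -- new best
  Position 2 ('c'): repeat (last at 0), move window start to 1
  Position 2 ('c'): window [1,2] length 2
  Position 3 ('h'): window [1,3] length 3 -- new best
  Position 4 ('a'): window [1,4] length 4 -- new best
  Position 5 ('d'): window [1,5] length 5 -- new best
  Position 6 ('e'): window [1,6] length 6 -- new best
  Position 7 ('c'): repeat (last at 2), move window start to 3
  Position 7 ('c'): window [3,7] length 5
  Position 8 ('h'): repeat (last at 3), move window start to 4
  Position 8 ('h'): window [4,8] length 5
  Position 9 ('f'): window [4,9] length 6
  Position 10 ('b'): window [4,10] length 7 -- new best
  Position 11 ('h'): repeat (last at 8), move window start to 9
  Position 11 ('h'): window [9,11] length 3
Longest substring with no repeats: "adechfb" with length 7

7


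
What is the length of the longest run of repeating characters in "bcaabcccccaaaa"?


Input: "bcaabcccccaaaa"
Scanning for longest run:
  Position 1 ('c'): new char, reset run to 1
  Position 2 ('a'): new char, reset run to 1
  Position 3 ('a'): continues run of 'a', length=2
  Position 4 ('b'): new char, reset run to 1
  Position 5 ('c'): new char, reset run to 1
  Position 6 ('c'): continues run of 'c', length=2
  Position 7 ('c'): continues run of 'c', length=3
  Position 8 ('c'): continues run of 'c', length=4
  Position 9 ('c'): continues run of 'c', length=5
  Position 10 ('a'): new char, reset run to 1
  Position 11 ('a'): continues run of 'a', length=2
  Position 12 ('a'): continues run of 'a', length=3
  Position 13 ('a'): continues run of 'a', length=4
Longest run: 'c' with length 5

5


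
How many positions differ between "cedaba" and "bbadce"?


Comparing "cedaba" and "bbadce" position by position:
  Position 0: 'c' vs 'b' => DIFFER
  Position 1: 'e' vs 'b' => DIFFER
  Position 2: 'd' vs 'a' => DIFFER
  Position 3: 'a' vs 'd' => DIFFER
  Position 4: 'b' vs 'c' => DIFFER
  Position 5: 'a' vs 'e' => DIFFER
Positions that differ: 6

6


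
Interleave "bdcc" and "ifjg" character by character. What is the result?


Interleaving "bdcc" and "ifjg":
  Position 0: 'b' from first, 'i' from second => "bi"
  Position 1: 'd' from first, 'f' from second => "df"
  Position 2: 'c' from first, 'j' from second => "cj"
  Position 3: 'c' from first, 'g' from second => "cg"
Result: bidfcjcg

bidfcjcg


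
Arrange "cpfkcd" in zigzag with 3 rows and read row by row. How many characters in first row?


Zigzag "cpfkcd" into 3 rows:
Placing characters:
  'c' => row 0
  'p' => row 1
  'f' => row 2
  'k' => row 1
  'c' => row 0
  'd' => row 1
Rows:
  Row 0: "cc"
  Row 1: "pkd"
  Row 2: "f"
First row length: 2

2


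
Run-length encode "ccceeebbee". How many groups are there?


Input: ccceeebbee
Scanning for consecutive runs:
  Group 1: 'c' x 3 (positions 0-2)
  Group 2: 'e' x 3 (positions 3-5)
  Group 3: 'b' x 2 (positions 6-7)
  Group 4: 'e' x 2 (positions 8-9)
Total groups: 4

4


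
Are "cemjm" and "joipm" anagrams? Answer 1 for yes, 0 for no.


Strings: "cemjm", "joipm"
Sorted first:  cejmm
Sorted second: ijmop
Differ at position 0: 'c' vs 'i' => not anagrams

0


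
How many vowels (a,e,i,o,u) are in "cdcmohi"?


Input: cdcmohi
Checking each character:
  'c' at position 0: consonant
  'd' at position 1: consonant
  'c' at position 2: consonant
  'm' at position 3: consonant
  'o' at position 4: vowel (running total: 1)
  'h' at position 5: consonant
  'i' at position 6: vowel (running total: 2)
Total vowels: 2

2


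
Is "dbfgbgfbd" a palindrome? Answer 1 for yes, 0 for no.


Input: dbfgbgfbd
Reversed: dbfgbgfbd
  Compare pos 0 ('d') with pos 8 ('d'): match
  Compare pos 1 ('b') with pos 7 ('b'): match
  Compare pos 2 ('f') with pos 6 ('f'): match
  Compare pos 3 ('g') with pos 5 ('g'): match
Result: palindrome

1


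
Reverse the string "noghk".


Input: noghk
Reading characters right to left:
  Position 4: 'k'
  Position 3: 'h'
  Position 2: 'g'
  Position 1: 'o'
  Position 0: 'n'
Reversed: khgon

khgon


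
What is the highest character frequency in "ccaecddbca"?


Input: ccaecddbca
Character counts:
  'a': 2
  'b': 1
  'c': 4
  'd': 2
  'e': 1
Maximum frequency: 4

4


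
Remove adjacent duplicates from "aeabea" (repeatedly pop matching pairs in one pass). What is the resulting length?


Input: aeabea
Stack-based adjacent duplicate removal:
  Read 'a': push. Stack: a
  Read 'e': push. Stack: ae
  Read 'a': push. Stack: aea
  Read 'b': push. Stack: aeab
  Read 'e': push. Stack: aeabe
  Read 'a': push. Stack: aeabea
Final stack: "aeabea" (length 6)

6


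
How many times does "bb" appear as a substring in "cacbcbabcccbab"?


Searching for "bb" in "cacbcbabcccbab"
Scanning each position:
  Position 0: "ca" => no
  Position 1: "ac" => no
  Position 2: "cb" => no
  Position 3: "bc" => no
  Position 4: "cb" => no
  Position 5: "ba" => no
  Position 6: "ab" => no
  Position 7: "bc" => no
  Position 8: "cc" => no
  Position 9: "cc" => no
  Position 10: "cb" => no
  Position 11: "ba" => no
  Position 12: "ab" => no
Total occurrences: 0

0


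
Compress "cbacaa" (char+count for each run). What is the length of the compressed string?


Input: cbacaa
Runs:
  'c' x 1 => "c1"
  'b' x 1 => "b1"
  'a' x 1 => "a1"
  'c' x 1 => "c1"
  'a' x 2 => "a2"
Compressed: "c1b1a1c1a2"
Compressed length: 10

10


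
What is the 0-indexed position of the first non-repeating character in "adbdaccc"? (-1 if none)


Input: adbdaccc
Character frequencies:
  'a': 2
  'b': 1
  'c': 3
  'd': 2
Scanning left to right for freq == 1:
  Position 0 ('a'): freq=2, skip
  Position 1 ('d'): freq=2, skip
  Position 2 ('b'): unique! => answer = 2

2


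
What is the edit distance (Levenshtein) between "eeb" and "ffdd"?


Computing edit distance: "eeb" -> "ffdd"
DP table:
           f    f    d    d
      0    1    2    3    4
  e   1    1    2    3    4
  e   2    2    2    3    4
  b   3    3    3    3    4
Edit distance = dp[3][4] = 4

4


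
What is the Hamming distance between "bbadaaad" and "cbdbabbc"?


Comparing "bbadaaad" and "cbdbabbc" position by position:
  Position 0: 'b' vs 'c' => differ
  Position 1: 'b' vs 'b' => same
  Position 2: 'a' vs 'd' => differ
  Position 3: 'd' vs 'b' => differ
  Position 4: 'a' vs 'a' => same
  Position 5: 'a' vs 'b' => differ
  Position 6: 'a' vs 'b' => differ
  Position 7: 'd' vs 'c' => differ
Total differences (Hamming distance): 6

6


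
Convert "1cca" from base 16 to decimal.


Input: "1cca" in base 16
Positional expansion:
  Digit '1' (value 1) x 16^3 = 4096
  Digit 'c' (value 12) x 16^2 = 3072
  Digit 'c' (value 12) x 16^1 = 192
  Digit 'a' (value 10) x 16^0 = 10
Sum = 7370

7370


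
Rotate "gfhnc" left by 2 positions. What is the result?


Input: "gfhnc", rotate left by 2
First 2 characters: "gf"
Remaining characters: "hnc"
Concatenate remaining + first: "hnc" + "gf" = "hncgf"

hncgf


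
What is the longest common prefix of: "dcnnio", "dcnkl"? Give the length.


Words: dcnnio, dcnkl
  Position 0: all 'd' => match
  Position 1: all 'c' => match
  Position 2: all 'n' => match
  Position 3: ('n', 'k') => mismatch, stop
LCP = "dcn" (length 3)

3


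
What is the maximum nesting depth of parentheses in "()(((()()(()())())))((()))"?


Input: "()(((()()(()())())))((()))"
Tracking depth:
  Position 0 '(': depth becomes 1
  Position 1 ')': depth becomes 0
  Position 2 '(': depth becomes 1
  Position 3 '(': depth becomes 2
  Position 4 '(': depth becomes 3
  Position 5 '(': depth becomes 4
  Position 6 ')': depth becomes 3
  Position 7 '(': depth becomes 4
  Position 8 ')': depth becomes 3
  Position 9 '(': depth becomes 4
  Position 10 '(': depth becomes 5
  Position 11 ')': depth becomes 4
  Position 12 '(': depth becomes 5
  Position 13 ')': depth becomes 4
  Position 14 ')': depth becomes 3
  Position 15 '(': depth becomes 4
  Position 16 ')': depth becomes 3
  Position 17 ')': depth becomes 2
  Position 18 ')': depth becomes 1
  Position 19 ')': depth becomes 0
  Position 20 '(': depth becomes 1
  Position 21 '(': depth becomes 2
  Position 22 '(': depth becomes 3
  Position 23 ')': depth becomes 2
  Position 24 ')': depth becomes 1
  Position 25 ')': depth becomes 0
Maximum depth reached: 5

5


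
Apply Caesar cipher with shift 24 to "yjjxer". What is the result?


Caesar cipher: shift "yjjxer" by 24
  'y' (pos 24) + 24 = pos 22 = 'w'
  'j' (pos 9) + 24 = pos 7 = 'h'
  'j' (pos 9) + 24 = pos 7 = 'h'
  'x' (pos 23) + 24 = pos 21 = 'v'
  'e' (pos 4) + 24 = pos 2 = 'c'
  'r' (pos 17) + 24 = pos 15 = 'p'
Result: whhvcp

whhvcp


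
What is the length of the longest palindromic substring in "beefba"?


Input: "beefba"
Checking substrings for palindromes:
  [1:3] "ee" (len 2) => palindrome
Longest palindromic substring: "ee" with length 2

2


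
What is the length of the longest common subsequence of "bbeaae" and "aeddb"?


LCS of "bbeaae" and "aeddb"
DP table:
           a    e    d    d    b
      0    0    0    0    0    0
  b   0    0    0    0    0    1
  b   0    0    0    0    0    1
  e   0    0    1    1    1    1
  a   0    1    1    1    1    1
  a   0    1    1    1    1    1
  e   0    1    2    2    2    2
LCS length = dp[6][5] = 2

2


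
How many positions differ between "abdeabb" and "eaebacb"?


Comparing "abdeabb" and "eaebacb" position by position:
  Position 0: 'a' vs 'e' => DIFFER
  Position 1: 'b' vs 'a' => DIFFER
  Position 2: 'd' vs 'e' => DIFFER
  Position 3: 'e' vs 'b' => DIFFER
  Position 4: 'a' vs 'a' => same
  Position 5: 'b' vs 'c' => DIFFER
  Position 6: 'b' vs 'b' => same
Positions that differ: 5

5


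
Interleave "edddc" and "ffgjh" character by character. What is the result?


Interleaving "edddc" and "ffgjh":
  Position 0: 'e' from first, 'f' from second => "ef"
  Position 1: 'd' from first, 'f' from second => "df"
  Position 2: 'd' from first, 'g' from second => "dg"
  Position 3: 'd' from first, 'j' from second => "dj"
  Position 4: 'c' from first, 'h' from second => "ch"
Result: efdfdgdjch

efdfdgdjch


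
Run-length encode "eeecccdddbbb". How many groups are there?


Input: eeecccdddbbb
Scanning for consecutive runs:
  Group 1: 'e' x 3 (positions 0-2)
  Group 2: 'c' x 3 (positions 3-5)
  Group 3: 'd' x 3 (positions 6-8)
  Group 4: 'b' x 3 (positions 9-11)
Total groups: 4

4


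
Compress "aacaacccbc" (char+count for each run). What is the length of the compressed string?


Input: aacaacccbc
Runs:
  'a' x 2 => "a2"
  'c' x 1 => "c1"
  'a' x 2 => "a2"
  'c' x 3 => "c3"
  'b' x 1 => "b1"
  'c' x 1 => "c1"
Compressed: "a2c1a2c3b1c1"
Compressed length: 12

12


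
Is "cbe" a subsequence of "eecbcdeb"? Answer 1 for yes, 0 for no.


Check if "cbe" is a subsequence of "eecbcdeb"
Greedy scan:
  Position 0 ('e'): no match needed
  Position 1 ('e'): no match needed
  Position 2 ('c'): matches sub[0] = 'c'
  Position 3 ('b'): matches sub[1] = 'b'
  Position 4 ('c'): no match needed
  Position 5 ('d'): no match needed
  Position 6 ('e'): matches sub[2] = 'e'
  Position 7 ('b'): no match needed
All 3 characters matched => is a subsequence

1


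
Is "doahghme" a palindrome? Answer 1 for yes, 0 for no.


Input: doahghme
Reversed: emhghaod
  Compare pos 0 ('d') with pos 7 ('e'): MISMATCH
  Compare pos 1 ('o') with pos 6 ('m'): MISMATCH
  Compare pos 2 ('a') with pos 5 ('h'): MISMATCH
  Compare pos 3 ('h') with pos 4 ('g'): MISMATCH
Result: not a palindrome

0


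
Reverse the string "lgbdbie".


Input: lgbdbie
Reading characters right to left:
  Position 6: 'e'
  Position 5: 'i'
  Position 4: 'b'
  Position 3: 'd'
  Position 2: 'b'
  Position 1: 'g'
  Position 0: 'l'
Reversed: eibdbgl

eibdbgl


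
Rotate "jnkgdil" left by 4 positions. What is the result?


Input: "jnkgdil", rotate left by 4
First 4 characters: "jnkg"
Remaining characters: "dil"
Concatenate remaining + first: "dil" + "jnkg" = "diljnkg"

diljnkg


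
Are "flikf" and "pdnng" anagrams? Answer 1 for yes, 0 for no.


Strings: "flikf", "pdnng"
Sorted first:  ffikl
Sorted second: dgnnp
Differ at position 0: 'f' vs 'd' => not anagrams

0


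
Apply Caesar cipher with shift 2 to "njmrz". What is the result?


Caesar cipher: shift "njmrz" by 2
  'n' (pos 13) + 2 = pos 15 = 'p'
  'j' (pos 9) + 2 = pos 11 = 'l'
  'm' (pos 12) + 2 = pos 14 = 'o'
  'r' (pos 17) + 2 = pos 19 = 't'
  'z' (pos 25) + 2 = pos 1 = 'b'
Result: plotb

plotb


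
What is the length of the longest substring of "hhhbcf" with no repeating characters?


Input: "hhhbcf"
Sliding window (track last position of each char):
  Position 0 ('h'): window [0,0] length 1 -- new best
  Position 1 ('h'): repeat (last at 0), move window start to 1
  Position 1 ('h'): window [1,1] length 1
  Position 2 ('h'): repeat (last at 1), move window start to 2
  Position 2 ('h'): window [2,2] length 1
  Position 3 ('b'): window [2,3] length 2 -- new best
  Position 4 ('c'): window [2,4] length 3 -- new best
  Position 5 ('f'): window [2,5] length 4 -- new best
Longest substring with no repeats: "hbcf" with length 4

4


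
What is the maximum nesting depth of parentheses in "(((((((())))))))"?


Input: "(((((((())))))))"
Tracking depth:
  Position 0 '(': depth becomes 1
  Position 1 '(': depth becomes 2
  Position 2 '(': depth becomes 3
  Position 3 '(': depth becomes 4
  Position 4 '(': depth becomes 5
  Position 5 '(': depth becomes 6
  Position 6 '(': depth becomes 7
  Position 7 '(': depth becomes 8
  Position 8 ')': depth becomes 7
  Position 9 ')': depth becomes 6
  Position 10 ')': depth becomes 5
  Position 11 ')': depth becomes 4
  Position 12 ')': depth becomes 3
  Position 13 ')': depth becomes 2
  Position 14 ')': depth becomes 1
  Position 15 ')': depth becomes 0
Maximum depth reached: 8

8


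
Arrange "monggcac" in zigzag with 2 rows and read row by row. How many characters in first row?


Zigzag "monggcac" into 2 rows:
Placing characters:
  'm' => row 0
  'o' => row 1
  'n' => row 0
  'g' => row 1
  'g' => row 0
  'c' => row 1
  'a' => row 0
  'c' => row 1
Rows:
  Row 0: "mnga"
  Row 1: "ogcc"
First row length: 4

4


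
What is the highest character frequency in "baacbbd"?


Input: baacbbd
Character counts:
  'a': 2
  'b': 3
  'c': 1
  'd': 1
Maximum frequency: 3

3


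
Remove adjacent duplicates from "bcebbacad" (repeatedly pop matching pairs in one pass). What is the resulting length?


Input: bcebbacad
Stack-based adjacent duplicate removal:
  Read 'b': push. Stack: b
  Read 'c': push. Stack: bc
  Read 'e': push. Stack: bce
  Read 'b': push. Stack: bceb
  Read 'b': matches stack top 'b' => pop. Stack: bce
  Read 'a': push. Stack: bcea
  Read 'c': push. Stack: bceac
  Read 'a': push. Stack: bceaca
  Read 'd': push. Stack: bceacad
Final stack: "bceacad" (length 7)

7


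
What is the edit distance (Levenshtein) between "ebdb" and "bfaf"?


Computing edit distance: "ebdb" -> "bfaf"
DP table:
           b    f    a    f
      0    1    2    3    4
  e   1    1    2    3    4
  b   2    1    2    3    4
  d   3    2    2    3    4
  b   4    3    3    3    4
Edit distance = dp[4][4] = 4

4


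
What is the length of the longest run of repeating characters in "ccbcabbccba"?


Input: "ccbcabbccba"
Scanning for longest run:
  Position 1 ('c'): continues run of 'c', length=2
  Position 2 ('b'): new char, reset run to 1
  Position 3 ('c'): new char, reset run to 1
  Position 4 ('a'): new char, reset run to 1
  Position 5 ('b'): new char, reset run to 1
  Position 6 ('b'): continues run of 'b', length=2
  Position 7 ('c'): new char, reset run to 1
  Position 8 ('c'): continues run of 'c', length=2
  Position 9 ('b'): new char, reset run to 1
  Position 10 ('a'): new char, reset run to 1
Longest run: 'c' with length 2

2


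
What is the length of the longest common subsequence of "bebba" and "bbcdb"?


LCS of "bebba" and "bbcdb"
DP table:
           b    b    c    d    b
      0    0    0    0    0    0
  b   0    1    1    1    1    1
  e   0    1    1    1    1    1
  b   0    1    2    2    2    2
  b   0    1    2    2    2    3
  a   0    1    2    2    2    3
LCS length = dp[5][5] = 3

3


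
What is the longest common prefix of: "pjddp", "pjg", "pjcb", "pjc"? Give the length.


Words: pjddp, pjg, pjcb, pjc
  Position 0: all 'p' => match
  Position 1: all 'j' => match
  Position 2: ('d', 'g', 'c', 'c') => mismatch, stop
LCP = "pj" (length 2)

2


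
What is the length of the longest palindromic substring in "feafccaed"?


Input: "feafccaed"
Checking substrings for palindromes:
  [4:6] "cc" (len 2) => palindrome
Longest palindromic substring: "cc" with length 2

2


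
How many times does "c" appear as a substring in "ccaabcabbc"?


Searching for "c" in "ccaabcabbc"
Scanning each position:
  Position 0: "c" => MATCH
  Position 1: "c" => MATCH
  Position 2: "a" => no
  Position 3: "a" => no
  Position 4: "b" => no
  Position 5: "c" => MATCH
  Position 6: "a" => no
  Position 7: "b" => no
  Position 8: "b" => no
  Position 9: "c" => MATCH
Total occurrences: 4

4


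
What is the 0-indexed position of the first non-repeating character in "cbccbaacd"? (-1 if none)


Input: cbccbaacd
Character frequencies:
  'a': 2
  'b': 2
  'c': 4
  'd': 1
Scanning left to right for freq == 1:
  Position 0 ('c'): freq=4, skip
  Position 1 ('b'): freq=2, skip
  Position 2 ('c'): freq=4, skip
  Position 3 ('c'): freq=4, skip
  Position 4 ('b'): freq=2, skip
  Position 5 ('a'): freq=2, skip
  Position 6 ('a'): freq=2, skip
  Position 7 ('c'): freq=4, skip
  Position 8 ('d'): unique! => answer = 8

8


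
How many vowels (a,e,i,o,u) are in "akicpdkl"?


Input: akicpdkl
Checking each character:
  'a' at position 0: vowel (running total: 1)
  'k' at position 1: consonant
  'i' at position 2: vowel (running total: 2)
  'c' at position 3: consonant
  'p' at position 4: consonant
  'd' at position 5: consonant
  'k' at position 6: consonant
  'l' at position 7: consonant
Total vowels: 2

2


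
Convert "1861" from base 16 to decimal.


Input: "1861" in base 16
Positional expansion:
  Digit '1' (value 1) x 16^3 = 4096
  Digit '8' (value 8) x 16^2 = 2048
  Digit '6' (value 6) x 16^1 = 96
  Digit '1' (value 1) x 16^0 = 1
Sum = 6241

6241


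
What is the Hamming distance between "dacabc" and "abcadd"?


Comparing "dacabc" and "abcadd" position by position:
  Position 0: 'd' vs 'a' => differ
  Position 1: 'a' vs 'b' => differ
  Position 2: 'c' vs 'c' => same
  Position 3: 'a' vs 'a' => same
  Position 4: 'b' vs 'd' => differ
  Position 5: 'c' vs 'd' => differ
Total differences (Hamming distance): 4

4


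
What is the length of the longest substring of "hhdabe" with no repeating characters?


Input: "hhdabe"
Sliding window (track last position of each char):
  Position 0 ('h'): window [0,0] length 1 -- new best
  Position 1 ('h'): repeat (last at 0), move window start to 1
  Position 1 ('h'): window [1,1] length 1
  Position 2 ('d'): window [1,2] length 2 -- new best
  Position 3 ('a'): window [1,3] length 3 -- new best
  Position 4 ('b'): window [1,4] length 4 -- new best
  Position 5 ('e'): window [1,5] length 5 -- new best
Longest substring with no repeats: "hdabe" with length 5

5


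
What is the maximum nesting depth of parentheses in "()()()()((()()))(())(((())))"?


Input: "()()()()((()()))(())(((())))"
Tracking depth:
  Position 0 '(': depth becomes 1
  Position 1 ')': depth becomes 0
  Position 2 '(': depth becomes 1
  Position 3 ')': depth becomes 0
  Position 4 '(': depth becomes 1
  Position 5 ')': depth becomes 0
  Position 6 '(': depth becomes 1
  Position 7 ')': depth becomes 0
  Position 8 '(': depth becomes 1
  Position 9 '(': depth becomes 2
  Position 10 '(': depth becomes 3
  Position 11 ')': depth becomes 2
  Position 12 '(': depth becomes 3
  Position 13 ')': depth becomes 2
  Position 14 ')': depth becomes 1
  Position 15 ')': depth becomes 0
  Position 16 '(': depth becomes 1
  Position 17 '(': depth becomes 2
  Position 18 ')': depth becomes 1
  Position 19 ')': depth becomes 0
  Position 20 '(': depth becomes 1
  Position 21 '(': depth becomes 2
  Position 22 '(': depth becomes 3
  Position 23 '(': depth becomes 4
  Position 24 ')': depth becomes 3
  Position 25 ')': depth becomes 2
  Position 26 ')': depth becomes 1
  Position 27 ')': depth becomes 0
Maximum depth reached: 4

4


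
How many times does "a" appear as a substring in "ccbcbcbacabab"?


Searching for "a" in "ccbcbcbacabab"
Scanning each position:
  Position 0: "c" => no
  Position 1: "c" => no
  Position 2: "b" => no
  Position 3: "c" => no
  Position 4: "b" => no
  Position 5: "c" => no
  Position 6: "b" => no
  Position 7: "a" => MATCH
  Position 8: "c" => no
  Position 9: "a" => MATCH
  Position 10: "b" => no
  Position 11: "a" => MATCH
  Position 12: "b" => no
Total occurrences: 3

3


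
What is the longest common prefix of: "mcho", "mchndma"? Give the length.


Words: mcho, mchndma
  Position 0: all 'm' => match
  Position 1: all 'c' => match
  Position 2: all 'h' => match
  Position 3: ('o', 'n') => mismatch, stop
LCP = "mch" (length 3)

3


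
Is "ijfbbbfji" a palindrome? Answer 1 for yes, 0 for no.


Input: ijfbbbfji
Reversed: ijfbbbfji
  Compare pos 0 ('i') with pos 8 ('i'): match
  Compare pos 1 ('j') with pos 7 ('j'): match
  Compare pos 2 ('f') with pos 6 ('f'): match
  Compare pos 3 ('b') with pos 5 ('b'): match
Result: palindrome

1


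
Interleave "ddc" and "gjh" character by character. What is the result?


Interleaving "ddc" and "gjh":
  Position 0: 'd' from first, 'g' from second => "dg"
  Position 1: 'd' from first, 'j' from second => "dj"
  Position 2: 'c' from first, 'h' from second => "ch"
Result: dgdjch

dgdjch


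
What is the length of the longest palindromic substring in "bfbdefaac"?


Input: "bfbdefaac"
Checking substrings for palindromes:
  [0:3] "bfb" (len 3) => palindrome
  [6:8] "aa" (len 2) => palindrome
Longest palindromic substring: "bfb" with length 3

3


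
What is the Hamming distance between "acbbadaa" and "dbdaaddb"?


Comparing "acbbadaa" and "dbdaaddb" position by position:
  Position 0: 'a' vs 'd' => differ
  Position 1: 'c' vs 'b' => differ
  Position 2: 'b' vs 'd' => differ
  Position 3: 'b' vs 'a' => differ
  Position 4: 'a' vs 'a' => same
  Position 5: 'd' vs 'd' => same
  Position 6: 'a' vs 'd' => differ
  Position 7: 'a' vs 'b' => differ
Total differences (Hamming distance): 6

6


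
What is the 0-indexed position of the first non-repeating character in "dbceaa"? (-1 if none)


Input: dbceaa
Character frequencies:
  'a': 2
  'b': 1
  'c': 1
  'd': 1
  'e': 1
Scanning left to right for freq == 1:
  Position 0 ('d'): unique! => answer = 0

0


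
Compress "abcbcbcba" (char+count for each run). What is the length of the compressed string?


Input: abcbcbcba
Runs:
  'a' x 1 => "a1"
  'b' x 1 => "b1"
  'c' x 1 => "c1"
  'b' x 1 => "b1"
  'c' x 1 => "c1"
  'b' x 1 => "b1"
  'c' x 1 => "c1"
  'b' x 1 => "b1"
  'a' x 1 => "a1"
Compressed: "a1b1c1b1c1b1c1b1a1"
Compressed length: 18

18


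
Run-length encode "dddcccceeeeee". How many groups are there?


Input: dddcccceeeeee
Scanning for consecutive runs:
  Group 1: 'd' x 3 (positions 0-2)
  Group 2: 'c' x 4 (positions 3-6)
  Group 3: 'e' x 6 (positions 7-12)
Total groups: 3

3


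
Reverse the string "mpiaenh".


Input: mpiaenh
Reading characters right to left:
  Position 6: 'h'
  Position 5: 'n'
  Position 4: 'e'
  Position 3: 'a'
  Position 2: 'i'
  Position 1: 'p'
  Position 0: 'm'
Reversed: hneaipm

hneaipm


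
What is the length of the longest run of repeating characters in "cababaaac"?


Input: "cababaaac"
Scanning for longest run:
  Position 1 ('a'): new char, reset run to 1
  Position 2 ('b'): new char, reset run to 1
  Position 3 ('a'): new char, reset run to 1
  Position 4 ('b'): new char, reset run to 1
  Position 5 ('a'): new char, reset run to 1
  Position 6 ('a'): continues run of 'a', length=2
  Position 7 ('a'): continues run of 'a', length=3
  Position 8 ('c'): new char, reset run to 1
Longest run: 'a' with length 3

3


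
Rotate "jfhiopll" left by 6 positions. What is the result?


Input: "jfhiopll", rotate left by 6
First 6 characters: "jfhiop"
Remaining characters: "ll"
Concatenate remaining + first: "ll" + "jfhiop" = "lljfhiop"

lljfhiop


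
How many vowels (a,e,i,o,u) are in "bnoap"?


Input: bnoap
Checking each character:
  'b' at position 0: consonant
  'n' at position 1: consonant
  'o' at position 2: vowel (running total: 1)
  'a' at position 3: vowel (running total: 2)
  'p' at position 4: consonant
Total vowels: 2

2


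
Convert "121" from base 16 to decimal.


Input: "121" in base 16
Positional expansion:
  Digit '1' (value 1) x 16^2 = 256
  Digit '2' (value 2) x 16^1 = 32
  Digit '1' (value 1) x 16^0 = 1
Sum = 289

289


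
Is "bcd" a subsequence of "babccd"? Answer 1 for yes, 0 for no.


Check if "bcd" is a subsequence of "babccd"
Greedy scan:
  Position 0 ('b'): matches sub[0] = 'b'
  Position 1 ('a'): no match needed
  Position 2 ('b'): no match needed
  Position 3 ('c'): matches sub[1] = 'c'
  Position 4 ('c'): no match needed
  Position 5 ('d'): matches sub[2] = 'd'
All 3 characters matched => is a subsequence

1
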